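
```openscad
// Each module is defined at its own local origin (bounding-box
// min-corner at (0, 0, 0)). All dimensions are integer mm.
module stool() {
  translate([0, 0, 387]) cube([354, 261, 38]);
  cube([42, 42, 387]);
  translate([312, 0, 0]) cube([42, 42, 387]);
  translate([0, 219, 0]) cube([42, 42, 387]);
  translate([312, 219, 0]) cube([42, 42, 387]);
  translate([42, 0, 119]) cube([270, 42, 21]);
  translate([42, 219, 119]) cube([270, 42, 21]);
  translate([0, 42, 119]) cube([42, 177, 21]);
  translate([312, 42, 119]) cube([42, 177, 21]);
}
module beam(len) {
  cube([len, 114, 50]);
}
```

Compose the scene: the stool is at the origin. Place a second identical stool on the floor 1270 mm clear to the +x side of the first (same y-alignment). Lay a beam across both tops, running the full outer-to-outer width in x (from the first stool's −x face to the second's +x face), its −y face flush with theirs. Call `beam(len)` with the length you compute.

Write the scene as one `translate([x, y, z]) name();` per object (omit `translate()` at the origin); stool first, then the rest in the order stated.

stool();
translate([1624, 0, 0]) stool();
translate([0, 0, 425]) beam(1978);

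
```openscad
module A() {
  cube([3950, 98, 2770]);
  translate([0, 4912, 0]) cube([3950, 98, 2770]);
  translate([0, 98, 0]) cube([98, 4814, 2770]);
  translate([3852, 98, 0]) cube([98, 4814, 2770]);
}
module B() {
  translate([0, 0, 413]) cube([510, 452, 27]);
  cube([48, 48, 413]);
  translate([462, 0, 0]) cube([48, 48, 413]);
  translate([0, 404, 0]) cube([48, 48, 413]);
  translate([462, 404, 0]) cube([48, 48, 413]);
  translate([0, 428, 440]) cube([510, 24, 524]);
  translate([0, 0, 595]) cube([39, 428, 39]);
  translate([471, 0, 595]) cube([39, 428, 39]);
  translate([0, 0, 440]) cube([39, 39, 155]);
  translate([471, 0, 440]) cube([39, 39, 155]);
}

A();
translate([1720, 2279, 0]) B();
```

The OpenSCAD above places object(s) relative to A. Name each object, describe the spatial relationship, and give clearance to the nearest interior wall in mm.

Clearances: x = 1622, y = 2181; minimum 1622 mm.

A is a house frame. B is a chair. The chair sits inside the house frame, centred. The clearance to the nearest interior wall is 1622 mm.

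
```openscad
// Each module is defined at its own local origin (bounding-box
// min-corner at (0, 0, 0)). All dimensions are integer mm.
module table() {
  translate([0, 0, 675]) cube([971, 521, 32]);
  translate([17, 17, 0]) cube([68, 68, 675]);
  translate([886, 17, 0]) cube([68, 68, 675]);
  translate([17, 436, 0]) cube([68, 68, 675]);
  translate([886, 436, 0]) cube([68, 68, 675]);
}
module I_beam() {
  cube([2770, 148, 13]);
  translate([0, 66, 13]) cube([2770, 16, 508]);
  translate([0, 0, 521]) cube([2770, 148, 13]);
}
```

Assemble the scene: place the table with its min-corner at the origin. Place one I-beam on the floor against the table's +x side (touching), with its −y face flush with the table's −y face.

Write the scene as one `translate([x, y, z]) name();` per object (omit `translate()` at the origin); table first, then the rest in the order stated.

table();
translate([971, 0, 0]) I_beam();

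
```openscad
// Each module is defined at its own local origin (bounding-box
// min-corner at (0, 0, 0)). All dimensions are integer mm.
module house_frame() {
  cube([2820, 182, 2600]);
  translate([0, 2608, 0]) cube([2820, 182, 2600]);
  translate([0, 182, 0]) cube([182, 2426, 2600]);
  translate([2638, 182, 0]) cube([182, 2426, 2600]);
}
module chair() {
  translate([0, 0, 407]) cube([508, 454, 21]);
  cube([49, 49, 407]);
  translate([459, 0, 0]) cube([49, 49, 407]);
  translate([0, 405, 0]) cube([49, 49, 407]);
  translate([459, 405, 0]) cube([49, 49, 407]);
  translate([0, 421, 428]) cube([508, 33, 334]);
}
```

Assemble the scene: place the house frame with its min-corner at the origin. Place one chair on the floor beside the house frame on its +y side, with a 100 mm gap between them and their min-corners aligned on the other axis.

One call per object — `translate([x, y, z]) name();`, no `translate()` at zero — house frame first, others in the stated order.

house_frame();
translate([0, 2890, 0]) chair();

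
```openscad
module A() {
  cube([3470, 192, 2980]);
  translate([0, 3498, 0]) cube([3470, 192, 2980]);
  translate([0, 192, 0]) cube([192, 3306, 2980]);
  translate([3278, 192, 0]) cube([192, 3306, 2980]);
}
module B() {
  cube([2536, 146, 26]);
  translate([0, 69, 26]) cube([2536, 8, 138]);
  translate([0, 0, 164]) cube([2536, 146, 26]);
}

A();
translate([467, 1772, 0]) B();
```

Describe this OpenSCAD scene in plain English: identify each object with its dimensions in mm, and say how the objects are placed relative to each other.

A is a box-shaped house frame (walls only): outside footprint 3470×3690 mm, wall height 2980 mm, wall thickness 192 mm. The two y-facing walls run the full x-width; the two x-facing walls fit between the inner faces of the y-facing walls.

B is an I-beam lying along x, 2536 mm long. Overall section height 190 mm. Two flanges 146 mm wide (y) and 26 mm thick, one on the floor and one at the top; a web 8 mm thick runs between them, centred on the flange width.

The I-beam sits inside the house frame, centred.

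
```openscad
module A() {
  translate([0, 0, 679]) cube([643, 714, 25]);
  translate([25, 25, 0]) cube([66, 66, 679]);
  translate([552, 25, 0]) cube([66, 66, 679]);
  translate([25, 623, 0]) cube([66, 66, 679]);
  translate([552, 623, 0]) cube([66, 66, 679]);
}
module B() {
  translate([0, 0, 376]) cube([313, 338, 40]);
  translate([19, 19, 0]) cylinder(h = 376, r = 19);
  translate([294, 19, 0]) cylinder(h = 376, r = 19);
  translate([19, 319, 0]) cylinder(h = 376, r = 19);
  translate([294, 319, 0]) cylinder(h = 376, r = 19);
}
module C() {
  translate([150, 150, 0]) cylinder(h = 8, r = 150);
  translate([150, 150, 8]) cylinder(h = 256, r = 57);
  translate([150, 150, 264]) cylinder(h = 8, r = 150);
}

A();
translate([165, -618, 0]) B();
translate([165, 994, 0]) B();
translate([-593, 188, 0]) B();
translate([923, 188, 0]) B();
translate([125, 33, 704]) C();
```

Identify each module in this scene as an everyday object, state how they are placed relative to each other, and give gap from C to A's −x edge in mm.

A is a table. B is a stool. C is a spool. Four stools sit around the table at the −y, +y, −x, +x sides. The spool is on top of the table. The gap from the spool to the table's −x edge is 125 mm.

The spool's min-x is at 125; the table's min-x is 0; gap = 125 mm.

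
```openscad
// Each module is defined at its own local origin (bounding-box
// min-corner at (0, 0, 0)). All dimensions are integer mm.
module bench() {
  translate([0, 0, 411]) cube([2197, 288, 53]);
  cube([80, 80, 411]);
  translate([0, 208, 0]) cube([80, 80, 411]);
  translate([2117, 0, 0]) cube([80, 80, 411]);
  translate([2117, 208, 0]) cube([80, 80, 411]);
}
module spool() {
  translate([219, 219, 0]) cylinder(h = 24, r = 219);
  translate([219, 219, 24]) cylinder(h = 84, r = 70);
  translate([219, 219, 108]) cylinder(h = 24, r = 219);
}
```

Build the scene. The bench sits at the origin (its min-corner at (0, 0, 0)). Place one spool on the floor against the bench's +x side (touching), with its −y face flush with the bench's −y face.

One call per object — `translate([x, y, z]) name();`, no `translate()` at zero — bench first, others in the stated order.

bench();
translate([2197, 0, 0]) spool();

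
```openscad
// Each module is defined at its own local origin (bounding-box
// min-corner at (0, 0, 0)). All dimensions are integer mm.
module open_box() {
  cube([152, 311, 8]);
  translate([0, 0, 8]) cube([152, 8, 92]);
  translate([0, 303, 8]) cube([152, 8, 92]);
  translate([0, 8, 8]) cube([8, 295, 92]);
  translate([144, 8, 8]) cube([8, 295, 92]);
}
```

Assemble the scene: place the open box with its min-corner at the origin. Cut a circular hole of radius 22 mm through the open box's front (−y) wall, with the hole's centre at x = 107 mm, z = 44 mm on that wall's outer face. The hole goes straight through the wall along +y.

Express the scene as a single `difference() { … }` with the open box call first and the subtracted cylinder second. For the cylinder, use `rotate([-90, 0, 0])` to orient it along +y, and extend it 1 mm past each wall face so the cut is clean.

difference() {
  open_box();
  translate([107, -1, 44]) rotate([-90, 0, 0]) cylinder(h = 10, r = 22);
}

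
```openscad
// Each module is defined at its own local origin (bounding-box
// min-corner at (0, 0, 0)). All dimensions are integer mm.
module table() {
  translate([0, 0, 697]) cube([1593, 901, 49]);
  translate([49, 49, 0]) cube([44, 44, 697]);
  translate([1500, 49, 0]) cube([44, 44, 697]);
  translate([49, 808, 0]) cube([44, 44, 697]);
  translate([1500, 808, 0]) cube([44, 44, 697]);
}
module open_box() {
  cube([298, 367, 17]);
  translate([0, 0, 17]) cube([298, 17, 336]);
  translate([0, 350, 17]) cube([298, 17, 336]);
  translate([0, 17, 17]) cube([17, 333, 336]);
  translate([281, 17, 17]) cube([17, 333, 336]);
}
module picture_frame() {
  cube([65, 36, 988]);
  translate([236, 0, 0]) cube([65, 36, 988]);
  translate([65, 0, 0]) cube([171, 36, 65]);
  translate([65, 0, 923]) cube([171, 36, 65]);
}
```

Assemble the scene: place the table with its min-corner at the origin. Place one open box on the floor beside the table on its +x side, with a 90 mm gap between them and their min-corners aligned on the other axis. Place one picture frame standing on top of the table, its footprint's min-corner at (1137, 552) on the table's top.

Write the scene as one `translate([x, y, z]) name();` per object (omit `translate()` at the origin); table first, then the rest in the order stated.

table();
translate([1683, 0, 0]) open_box();
translate([1137, 552, 746]) picture_frame();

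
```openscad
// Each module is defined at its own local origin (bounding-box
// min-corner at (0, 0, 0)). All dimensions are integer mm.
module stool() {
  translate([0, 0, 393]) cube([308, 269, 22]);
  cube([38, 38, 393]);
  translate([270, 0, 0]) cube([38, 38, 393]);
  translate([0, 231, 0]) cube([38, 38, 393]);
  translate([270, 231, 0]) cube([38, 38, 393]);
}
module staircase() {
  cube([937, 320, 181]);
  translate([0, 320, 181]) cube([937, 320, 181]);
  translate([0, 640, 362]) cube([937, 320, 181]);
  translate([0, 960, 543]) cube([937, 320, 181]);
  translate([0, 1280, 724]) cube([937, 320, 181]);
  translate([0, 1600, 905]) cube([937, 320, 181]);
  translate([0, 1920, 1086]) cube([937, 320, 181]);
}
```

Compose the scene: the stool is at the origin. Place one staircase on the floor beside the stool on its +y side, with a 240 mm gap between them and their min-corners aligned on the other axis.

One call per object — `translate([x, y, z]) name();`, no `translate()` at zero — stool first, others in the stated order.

stool();
translate([0, 509, 0]) staircase();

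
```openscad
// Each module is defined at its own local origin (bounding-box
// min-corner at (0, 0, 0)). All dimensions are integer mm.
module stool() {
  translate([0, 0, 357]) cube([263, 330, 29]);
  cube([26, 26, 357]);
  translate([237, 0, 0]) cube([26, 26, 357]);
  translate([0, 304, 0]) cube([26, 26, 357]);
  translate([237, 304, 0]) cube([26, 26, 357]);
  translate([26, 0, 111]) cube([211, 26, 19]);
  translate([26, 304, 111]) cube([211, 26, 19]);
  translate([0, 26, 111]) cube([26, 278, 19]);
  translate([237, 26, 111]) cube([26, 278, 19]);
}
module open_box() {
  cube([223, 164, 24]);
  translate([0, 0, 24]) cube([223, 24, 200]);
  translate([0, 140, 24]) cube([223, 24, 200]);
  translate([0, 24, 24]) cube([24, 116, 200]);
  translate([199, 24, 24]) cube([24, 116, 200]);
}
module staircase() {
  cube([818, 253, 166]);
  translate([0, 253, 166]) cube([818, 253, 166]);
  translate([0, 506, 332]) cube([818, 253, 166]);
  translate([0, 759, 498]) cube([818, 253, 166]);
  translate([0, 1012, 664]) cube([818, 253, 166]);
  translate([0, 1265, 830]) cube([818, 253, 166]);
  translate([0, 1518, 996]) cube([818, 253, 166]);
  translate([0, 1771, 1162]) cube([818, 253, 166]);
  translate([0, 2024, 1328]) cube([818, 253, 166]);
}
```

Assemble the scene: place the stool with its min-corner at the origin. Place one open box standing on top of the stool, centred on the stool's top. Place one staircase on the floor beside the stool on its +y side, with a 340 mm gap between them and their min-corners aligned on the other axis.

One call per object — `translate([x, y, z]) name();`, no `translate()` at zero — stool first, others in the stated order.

stool();
translate([20, 83, 386]) open_box();
translate([0, 670, 0]) staircase();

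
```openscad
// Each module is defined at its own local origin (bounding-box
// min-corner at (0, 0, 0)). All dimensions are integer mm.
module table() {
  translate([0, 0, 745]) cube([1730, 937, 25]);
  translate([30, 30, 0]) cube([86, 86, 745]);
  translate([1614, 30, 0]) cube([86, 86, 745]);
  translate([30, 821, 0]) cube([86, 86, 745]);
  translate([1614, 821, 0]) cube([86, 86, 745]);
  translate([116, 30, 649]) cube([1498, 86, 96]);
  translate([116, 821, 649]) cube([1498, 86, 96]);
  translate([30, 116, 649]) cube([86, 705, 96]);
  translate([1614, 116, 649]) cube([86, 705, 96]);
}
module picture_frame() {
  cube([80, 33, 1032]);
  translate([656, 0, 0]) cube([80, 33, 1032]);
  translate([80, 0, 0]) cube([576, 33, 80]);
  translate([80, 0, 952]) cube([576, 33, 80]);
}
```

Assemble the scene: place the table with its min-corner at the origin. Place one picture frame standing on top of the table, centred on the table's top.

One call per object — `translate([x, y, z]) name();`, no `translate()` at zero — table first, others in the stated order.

table();
translate([497, 452, 770]) picture_frame();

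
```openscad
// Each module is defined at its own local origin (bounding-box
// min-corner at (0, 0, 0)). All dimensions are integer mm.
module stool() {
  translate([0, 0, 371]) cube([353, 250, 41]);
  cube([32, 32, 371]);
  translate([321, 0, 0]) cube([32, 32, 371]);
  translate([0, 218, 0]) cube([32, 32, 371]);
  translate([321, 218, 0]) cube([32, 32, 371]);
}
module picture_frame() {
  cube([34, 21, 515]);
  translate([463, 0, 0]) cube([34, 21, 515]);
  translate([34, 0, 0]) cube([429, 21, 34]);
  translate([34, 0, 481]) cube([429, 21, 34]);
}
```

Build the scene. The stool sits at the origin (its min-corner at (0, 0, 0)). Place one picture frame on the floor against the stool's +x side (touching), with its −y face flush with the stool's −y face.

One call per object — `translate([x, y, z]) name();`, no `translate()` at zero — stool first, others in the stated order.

stool();
translate([353, 0, 0]) picture_frame();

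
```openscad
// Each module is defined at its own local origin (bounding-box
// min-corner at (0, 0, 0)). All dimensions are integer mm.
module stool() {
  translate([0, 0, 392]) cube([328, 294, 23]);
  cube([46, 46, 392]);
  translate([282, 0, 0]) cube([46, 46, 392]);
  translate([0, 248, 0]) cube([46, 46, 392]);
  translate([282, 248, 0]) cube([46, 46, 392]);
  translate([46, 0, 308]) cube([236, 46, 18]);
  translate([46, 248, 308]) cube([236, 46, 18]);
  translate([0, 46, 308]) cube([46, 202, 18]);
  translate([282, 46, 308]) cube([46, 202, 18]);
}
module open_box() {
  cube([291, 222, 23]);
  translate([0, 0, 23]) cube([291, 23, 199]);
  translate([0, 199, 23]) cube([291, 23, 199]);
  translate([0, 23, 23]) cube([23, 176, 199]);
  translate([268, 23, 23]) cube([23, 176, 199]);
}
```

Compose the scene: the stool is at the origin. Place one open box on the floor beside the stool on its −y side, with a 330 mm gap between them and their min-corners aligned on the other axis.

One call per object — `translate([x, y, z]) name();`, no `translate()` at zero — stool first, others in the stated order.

stool();
translate([0, -552, 0]) open_box();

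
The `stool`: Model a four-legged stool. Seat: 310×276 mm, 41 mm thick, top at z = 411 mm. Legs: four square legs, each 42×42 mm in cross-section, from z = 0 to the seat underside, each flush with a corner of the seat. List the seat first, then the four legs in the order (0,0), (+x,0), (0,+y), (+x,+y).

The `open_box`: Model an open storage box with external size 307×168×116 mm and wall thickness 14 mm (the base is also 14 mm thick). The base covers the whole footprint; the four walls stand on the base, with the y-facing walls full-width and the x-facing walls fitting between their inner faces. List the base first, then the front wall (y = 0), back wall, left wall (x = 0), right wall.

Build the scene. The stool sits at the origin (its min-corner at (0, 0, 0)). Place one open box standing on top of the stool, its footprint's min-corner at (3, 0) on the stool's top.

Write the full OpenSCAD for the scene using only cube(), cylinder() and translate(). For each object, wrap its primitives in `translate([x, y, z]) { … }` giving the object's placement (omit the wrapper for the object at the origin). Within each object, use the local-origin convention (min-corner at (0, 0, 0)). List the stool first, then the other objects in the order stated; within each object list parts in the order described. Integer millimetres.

translate([0, 0, 370]) cube([310, 276, 41]);
cube([42, 42, 370]);
translate([268, 0, 0]) cube([42, 42, 370]);
translate([0, 234, 0]) cube([42, 42, 370]);
translate([268, 234, 0]) cube([42, 42, 370]);
translate([3, 0, 411]) {
  cube([307, 168, 14]);
  translate([0, 0, 14]) cube([307, 14, 102]);
  translate([0, 154, 14]) cube([307, 14, 102]);
  translate([0, 14, 14]) cube([14, 140, 102]);
  translate([293, 14, 14]) cube([14, 140, 102]);
}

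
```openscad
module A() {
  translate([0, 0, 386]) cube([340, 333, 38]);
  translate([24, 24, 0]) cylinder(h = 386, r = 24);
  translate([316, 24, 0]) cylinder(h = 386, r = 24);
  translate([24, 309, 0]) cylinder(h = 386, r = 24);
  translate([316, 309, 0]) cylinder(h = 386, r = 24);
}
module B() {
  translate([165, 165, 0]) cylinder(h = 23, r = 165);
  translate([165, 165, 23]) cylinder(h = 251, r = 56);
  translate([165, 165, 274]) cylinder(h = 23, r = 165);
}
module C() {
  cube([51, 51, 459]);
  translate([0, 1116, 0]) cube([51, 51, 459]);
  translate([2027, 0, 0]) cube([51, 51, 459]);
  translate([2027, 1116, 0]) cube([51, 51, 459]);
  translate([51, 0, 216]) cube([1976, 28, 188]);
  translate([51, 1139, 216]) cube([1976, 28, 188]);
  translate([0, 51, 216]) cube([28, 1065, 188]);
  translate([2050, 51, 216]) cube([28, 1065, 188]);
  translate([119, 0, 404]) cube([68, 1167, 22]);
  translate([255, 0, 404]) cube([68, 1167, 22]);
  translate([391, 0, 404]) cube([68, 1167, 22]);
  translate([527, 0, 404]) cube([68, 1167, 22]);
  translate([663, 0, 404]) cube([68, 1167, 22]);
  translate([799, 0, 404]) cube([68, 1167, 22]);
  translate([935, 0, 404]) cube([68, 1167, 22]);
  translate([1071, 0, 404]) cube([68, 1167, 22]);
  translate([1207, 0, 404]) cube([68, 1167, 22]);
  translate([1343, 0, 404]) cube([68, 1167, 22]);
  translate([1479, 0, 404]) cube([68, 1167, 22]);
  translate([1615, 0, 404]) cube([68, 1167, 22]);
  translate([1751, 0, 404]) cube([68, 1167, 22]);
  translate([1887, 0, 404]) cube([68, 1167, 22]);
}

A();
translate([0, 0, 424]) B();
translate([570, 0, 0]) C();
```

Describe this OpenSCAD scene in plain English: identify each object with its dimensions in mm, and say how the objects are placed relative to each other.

A is a four-legged stool. The seat is 340×333 mm, 38 mm thick, top at z = 424 mm. It stands on four round legs, each 48 mm in diameter, from z = 0 to the seat underside, each leg's axis is inset half a diameter from the nearest pair of seat edges (so the leg's bounding box is flush with the corner).

B is a spool: two coaxial disc flanges of radius 165 mm and thickness 23 mm, joined by a core cylinder of radius 56 mm and height 251 mm. The lower flange rests on z = 0 and the three cylinders share a vertical axis.

C is a bed frame 2078 mm long (x) by 1167 mm wide (y). Four 51×51 mm corner posts, 459 mm tall, at the corners of the footprint. Four rails of 28 mm thickness and 188 mm height run between adjacent posts with their undersides at z = 216 mm, their outer faces flush with the outside of the frame (the two x-running rails run between the posts' inner faces; the two y-running rails run between the posts' inner faces). 14 slats, each 68 mm wide (x) and 22 mm thick, lie across the top of the two x-running rails, running the full 1167 mm width of the frame in y; the slats are evenly spaced along x between the inner faces of the end posts with equal gaps (rounded down to the nearest mm) at the −x end and between each pair — any rounding remainder accumulates at the +x end.

The spool is on top of the stool. The bed frame is on the floor beside the stool on its +x side.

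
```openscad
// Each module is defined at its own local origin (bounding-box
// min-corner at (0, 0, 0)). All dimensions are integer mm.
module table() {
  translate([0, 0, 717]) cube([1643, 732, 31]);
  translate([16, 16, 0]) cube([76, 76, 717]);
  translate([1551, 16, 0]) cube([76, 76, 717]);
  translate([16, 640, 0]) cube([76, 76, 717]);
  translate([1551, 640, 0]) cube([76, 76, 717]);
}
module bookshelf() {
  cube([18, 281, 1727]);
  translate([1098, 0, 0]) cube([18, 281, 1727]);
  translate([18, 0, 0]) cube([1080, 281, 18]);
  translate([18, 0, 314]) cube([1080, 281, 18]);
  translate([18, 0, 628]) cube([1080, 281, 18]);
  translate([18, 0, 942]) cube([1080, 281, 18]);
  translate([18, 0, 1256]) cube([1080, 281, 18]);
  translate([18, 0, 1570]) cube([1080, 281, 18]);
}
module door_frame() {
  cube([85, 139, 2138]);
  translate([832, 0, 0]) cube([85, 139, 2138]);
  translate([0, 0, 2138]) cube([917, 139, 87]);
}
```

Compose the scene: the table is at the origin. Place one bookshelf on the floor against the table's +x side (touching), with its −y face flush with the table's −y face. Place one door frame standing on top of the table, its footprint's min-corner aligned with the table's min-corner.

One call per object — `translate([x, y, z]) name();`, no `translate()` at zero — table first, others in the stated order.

table();
translate([1643, 0, 0]) bookshelf();
translate([0, 0, 748]) door_frame();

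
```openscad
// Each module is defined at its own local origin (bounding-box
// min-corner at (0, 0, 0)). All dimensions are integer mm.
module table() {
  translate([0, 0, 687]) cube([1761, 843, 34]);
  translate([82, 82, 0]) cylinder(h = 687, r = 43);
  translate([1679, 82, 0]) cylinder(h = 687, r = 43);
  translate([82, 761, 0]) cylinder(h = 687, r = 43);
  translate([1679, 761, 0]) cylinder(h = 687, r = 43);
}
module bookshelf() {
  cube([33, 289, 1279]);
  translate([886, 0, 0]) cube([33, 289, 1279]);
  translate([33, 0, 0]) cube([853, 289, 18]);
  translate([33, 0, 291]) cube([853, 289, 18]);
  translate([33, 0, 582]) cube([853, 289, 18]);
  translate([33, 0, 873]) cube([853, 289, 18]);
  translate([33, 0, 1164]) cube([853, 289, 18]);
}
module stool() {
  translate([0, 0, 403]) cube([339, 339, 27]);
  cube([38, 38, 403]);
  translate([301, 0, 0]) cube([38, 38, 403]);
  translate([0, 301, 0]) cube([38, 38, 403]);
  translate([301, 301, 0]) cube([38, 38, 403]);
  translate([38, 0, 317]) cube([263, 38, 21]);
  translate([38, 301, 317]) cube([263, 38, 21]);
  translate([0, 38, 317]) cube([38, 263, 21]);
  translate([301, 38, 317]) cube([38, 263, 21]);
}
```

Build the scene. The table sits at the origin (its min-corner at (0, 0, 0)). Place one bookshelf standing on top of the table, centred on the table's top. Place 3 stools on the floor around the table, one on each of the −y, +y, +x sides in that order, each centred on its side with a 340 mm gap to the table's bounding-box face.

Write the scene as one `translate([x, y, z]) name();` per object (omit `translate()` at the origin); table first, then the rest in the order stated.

table();
translate([421, 277, 721]) bookshelf();
translate([711, -679, 0]) stool();
translate([711, 1183, 0]) stool();
translate([2101, 252, 0]) stool();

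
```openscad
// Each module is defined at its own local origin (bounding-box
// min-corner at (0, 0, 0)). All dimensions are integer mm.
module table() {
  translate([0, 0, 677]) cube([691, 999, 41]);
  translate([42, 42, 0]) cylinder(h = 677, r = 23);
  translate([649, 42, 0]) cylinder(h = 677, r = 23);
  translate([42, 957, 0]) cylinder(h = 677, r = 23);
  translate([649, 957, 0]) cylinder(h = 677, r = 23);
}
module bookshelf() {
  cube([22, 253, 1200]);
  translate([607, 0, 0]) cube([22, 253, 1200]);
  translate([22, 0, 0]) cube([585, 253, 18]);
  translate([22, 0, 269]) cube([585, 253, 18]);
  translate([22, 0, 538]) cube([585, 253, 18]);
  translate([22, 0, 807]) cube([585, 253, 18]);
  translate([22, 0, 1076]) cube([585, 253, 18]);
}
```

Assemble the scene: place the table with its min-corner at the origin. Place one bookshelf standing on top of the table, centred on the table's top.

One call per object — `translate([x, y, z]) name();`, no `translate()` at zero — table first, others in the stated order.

table();
translate([31, 373, 718]) bookshelf();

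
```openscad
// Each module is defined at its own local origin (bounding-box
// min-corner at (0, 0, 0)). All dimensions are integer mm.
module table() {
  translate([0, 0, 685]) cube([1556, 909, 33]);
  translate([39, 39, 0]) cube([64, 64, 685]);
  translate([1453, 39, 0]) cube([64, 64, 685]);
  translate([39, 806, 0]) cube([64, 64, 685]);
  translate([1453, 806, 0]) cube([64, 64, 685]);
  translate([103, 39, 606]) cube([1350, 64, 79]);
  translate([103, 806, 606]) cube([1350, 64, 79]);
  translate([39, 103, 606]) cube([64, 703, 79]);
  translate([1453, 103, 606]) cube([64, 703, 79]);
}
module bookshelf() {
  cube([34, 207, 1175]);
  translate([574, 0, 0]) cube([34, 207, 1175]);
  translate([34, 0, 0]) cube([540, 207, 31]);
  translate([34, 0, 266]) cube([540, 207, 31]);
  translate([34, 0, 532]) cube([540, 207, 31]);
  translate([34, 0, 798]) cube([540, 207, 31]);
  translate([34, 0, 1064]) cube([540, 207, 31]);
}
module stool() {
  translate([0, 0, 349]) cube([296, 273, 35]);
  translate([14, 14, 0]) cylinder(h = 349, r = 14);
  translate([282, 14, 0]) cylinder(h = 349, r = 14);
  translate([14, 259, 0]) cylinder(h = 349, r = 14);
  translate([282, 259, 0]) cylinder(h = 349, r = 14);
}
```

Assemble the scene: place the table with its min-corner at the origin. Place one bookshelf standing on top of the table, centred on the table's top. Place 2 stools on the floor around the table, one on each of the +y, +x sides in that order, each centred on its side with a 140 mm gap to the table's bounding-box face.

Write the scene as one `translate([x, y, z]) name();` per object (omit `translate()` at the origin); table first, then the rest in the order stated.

table();
translate([474, 351, 718]) bookshelf();
translate([630, 1049, 0]) stool();
translate([1696, 318, 0]) stool();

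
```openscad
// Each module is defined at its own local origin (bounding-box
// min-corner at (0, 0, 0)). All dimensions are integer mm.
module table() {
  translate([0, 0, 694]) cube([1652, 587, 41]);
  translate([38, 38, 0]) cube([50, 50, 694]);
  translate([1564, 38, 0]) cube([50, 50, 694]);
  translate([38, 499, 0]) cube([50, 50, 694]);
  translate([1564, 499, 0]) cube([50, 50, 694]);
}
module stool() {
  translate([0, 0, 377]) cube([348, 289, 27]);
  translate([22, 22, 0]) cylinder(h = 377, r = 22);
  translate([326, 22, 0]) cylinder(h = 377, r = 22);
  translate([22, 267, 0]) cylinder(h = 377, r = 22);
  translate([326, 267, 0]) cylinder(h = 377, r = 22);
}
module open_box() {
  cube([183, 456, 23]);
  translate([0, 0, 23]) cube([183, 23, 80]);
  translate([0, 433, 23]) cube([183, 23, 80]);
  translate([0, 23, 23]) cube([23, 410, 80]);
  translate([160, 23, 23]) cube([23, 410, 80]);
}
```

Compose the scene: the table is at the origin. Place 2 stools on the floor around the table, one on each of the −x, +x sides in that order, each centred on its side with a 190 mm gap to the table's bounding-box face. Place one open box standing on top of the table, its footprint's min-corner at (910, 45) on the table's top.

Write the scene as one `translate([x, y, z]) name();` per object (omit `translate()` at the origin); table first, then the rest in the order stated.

table();
translate([-538, 149, 0]) stool();
translate([1842, 149, 0]) stool();
translate([910, 45, 735]) open_box();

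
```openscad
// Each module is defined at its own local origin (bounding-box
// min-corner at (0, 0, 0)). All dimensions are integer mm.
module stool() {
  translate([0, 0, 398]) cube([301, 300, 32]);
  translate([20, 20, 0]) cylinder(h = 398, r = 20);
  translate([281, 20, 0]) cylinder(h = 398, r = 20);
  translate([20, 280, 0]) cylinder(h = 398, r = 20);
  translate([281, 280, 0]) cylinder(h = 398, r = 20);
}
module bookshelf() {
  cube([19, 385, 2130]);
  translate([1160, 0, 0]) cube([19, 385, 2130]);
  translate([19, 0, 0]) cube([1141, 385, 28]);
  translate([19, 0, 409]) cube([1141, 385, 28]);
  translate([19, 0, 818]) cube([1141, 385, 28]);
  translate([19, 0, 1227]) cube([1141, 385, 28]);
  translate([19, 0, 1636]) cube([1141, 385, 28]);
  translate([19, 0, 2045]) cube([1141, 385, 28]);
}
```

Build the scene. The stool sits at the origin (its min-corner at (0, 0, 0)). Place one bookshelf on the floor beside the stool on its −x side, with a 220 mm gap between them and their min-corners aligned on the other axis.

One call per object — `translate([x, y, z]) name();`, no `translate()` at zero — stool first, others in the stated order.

stool();
translate([-1399, 0, 0]) bookshelf();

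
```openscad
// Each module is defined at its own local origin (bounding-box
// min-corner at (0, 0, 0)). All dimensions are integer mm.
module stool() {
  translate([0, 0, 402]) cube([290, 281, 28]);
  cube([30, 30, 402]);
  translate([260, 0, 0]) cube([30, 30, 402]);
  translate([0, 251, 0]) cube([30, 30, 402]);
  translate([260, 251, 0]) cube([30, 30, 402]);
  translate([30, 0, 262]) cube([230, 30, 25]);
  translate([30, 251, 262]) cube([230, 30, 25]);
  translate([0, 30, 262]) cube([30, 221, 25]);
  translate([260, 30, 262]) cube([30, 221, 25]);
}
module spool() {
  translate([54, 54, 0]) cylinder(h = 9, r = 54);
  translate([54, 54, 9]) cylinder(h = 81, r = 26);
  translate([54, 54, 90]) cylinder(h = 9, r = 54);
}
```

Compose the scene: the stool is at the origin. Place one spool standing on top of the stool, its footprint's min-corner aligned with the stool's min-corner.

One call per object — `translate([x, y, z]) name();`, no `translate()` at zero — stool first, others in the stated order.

stool();
translate([0, 0, 430]) spool();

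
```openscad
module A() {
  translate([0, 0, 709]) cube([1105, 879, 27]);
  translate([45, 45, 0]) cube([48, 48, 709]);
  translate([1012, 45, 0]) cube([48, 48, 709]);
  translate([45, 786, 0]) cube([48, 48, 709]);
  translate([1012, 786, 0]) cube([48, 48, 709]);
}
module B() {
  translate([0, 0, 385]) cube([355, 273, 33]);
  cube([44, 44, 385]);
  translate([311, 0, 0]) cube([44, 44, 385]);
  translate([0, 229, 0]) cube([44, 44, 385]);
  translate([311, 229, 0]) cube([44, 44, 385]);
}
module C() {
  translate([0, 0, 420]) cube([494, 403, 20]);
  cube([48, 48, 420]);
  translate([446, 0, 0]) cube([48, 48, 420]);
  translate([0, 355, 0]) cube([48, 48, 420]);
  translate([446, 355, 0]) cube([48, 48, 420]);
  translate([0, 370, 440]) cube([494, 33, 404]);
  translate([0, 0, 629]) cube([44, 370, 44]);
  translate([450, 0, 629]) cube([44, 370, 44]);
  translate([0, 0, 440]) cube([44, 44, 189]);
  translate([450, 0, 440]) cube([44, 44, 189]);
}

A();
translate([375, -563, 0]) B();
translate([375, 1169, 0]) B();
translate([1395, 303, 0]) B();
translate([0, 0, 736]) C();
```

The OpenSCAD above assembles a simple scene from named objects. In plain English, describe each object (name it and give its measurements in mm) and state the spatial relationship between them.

A is a table with a 1105×879 mm rectangular top, 27 mm thick, top surface at z = 736 mm, supported by four 48×48 mm square legs, each inset 45 mm from the nearest pair of top edges, running from the floor.

B is a four-legged stool. The seat is 355×273 mm, 33 mm thick, top at z = 418 mm. It stands on four square legs, each 44×44 mm in cross-section, from z = 0 to the seat underside, each flush with a corner of the seat.

C is a chair: 494×403 mm seat, 20 mm thick, top at z = 440 mm, on four 48 mm square corner legs flush with the seat edges. A 33 mm thick backrest slab spans the full seat width, extending 404 mm above the seat top, its back face flush with the seat's +y edge. Two armrests of 44×44 mm section run along each side from the seat's front edge to the front of the backrest, top faces 233 mm above the seat top and outer faces flush with the seat's x-edges; a 44×44 mm post under the front of each armrest stands on the seat at the front corner.

Three stools sit around the table at the −y, +y, +x sides. The chair is on top of the table.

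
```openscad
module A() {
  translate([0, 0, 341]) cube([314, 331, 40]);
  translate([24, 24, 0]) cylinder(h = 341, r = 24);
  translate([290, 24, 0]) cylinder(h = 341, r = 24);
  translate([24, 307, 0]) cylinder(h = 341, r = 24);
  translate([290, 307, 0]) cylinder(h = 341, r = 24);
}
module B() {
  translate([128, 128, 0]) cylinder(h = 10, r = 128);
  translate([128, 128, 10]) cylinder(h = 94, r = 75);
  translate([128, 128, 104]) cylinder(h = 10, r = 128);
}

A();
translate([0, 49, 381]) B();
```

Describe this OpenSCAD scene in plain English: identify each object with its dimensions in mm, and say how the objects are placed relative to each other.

A is a simple wooden stool: a rectangular seat 314 mm (x) by 331 mm (y), 40 mm thick, top face at z = 381 mm, on four round legs, each 48 mm in diameter. The legs rest on z = 0, each leg's axis is inset half a diameter from the nearest pair of seat edges (so the leg's bounding box is flush with the corner).

B is a spool: two coaxial disc flanges of radius 128 mm and thickness 10 mm, joined by a core cylinder of radius 75 mm and height 94 mm. The lower flange rests on z = 0 and the three cylinders share a vertical axis.

The spool is on top of the stool.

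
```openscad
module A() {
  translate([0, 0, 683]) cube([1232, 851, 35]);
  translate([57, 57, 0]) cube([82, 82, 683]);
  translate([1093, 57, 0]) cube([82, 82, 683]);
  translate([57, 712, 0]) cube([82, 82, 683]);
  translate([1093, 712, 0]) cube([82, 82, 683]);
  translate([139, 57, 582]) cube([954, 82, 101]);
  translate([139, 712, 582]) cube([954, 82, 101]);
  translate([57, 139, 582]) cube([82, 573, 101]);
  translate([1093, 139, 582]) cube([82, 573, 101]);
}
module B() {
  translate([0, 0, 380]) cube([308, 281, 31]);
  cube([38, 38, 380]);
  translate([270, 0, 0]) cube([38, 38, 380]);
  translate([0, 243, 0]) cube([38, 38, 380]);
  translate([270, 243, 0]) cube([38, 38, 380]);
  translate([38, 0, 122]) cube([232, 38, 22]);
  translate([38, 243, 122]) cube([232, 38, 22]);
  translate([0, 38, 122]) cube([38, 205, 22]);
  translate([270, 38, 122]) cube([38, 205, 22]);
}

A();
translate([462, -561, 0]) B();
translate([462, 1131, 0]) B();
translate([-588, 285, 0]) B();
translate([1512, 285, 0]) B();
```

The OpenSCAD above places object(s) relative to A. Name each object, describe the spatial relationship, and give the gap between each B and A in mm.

A is a table. B is a stool. Four stools sit around the table at the −y, +y, −x, +x sides. The gap between each stool and the table is 280 mm.

Each stool's nearest face is 280 mm from the table's bounding box.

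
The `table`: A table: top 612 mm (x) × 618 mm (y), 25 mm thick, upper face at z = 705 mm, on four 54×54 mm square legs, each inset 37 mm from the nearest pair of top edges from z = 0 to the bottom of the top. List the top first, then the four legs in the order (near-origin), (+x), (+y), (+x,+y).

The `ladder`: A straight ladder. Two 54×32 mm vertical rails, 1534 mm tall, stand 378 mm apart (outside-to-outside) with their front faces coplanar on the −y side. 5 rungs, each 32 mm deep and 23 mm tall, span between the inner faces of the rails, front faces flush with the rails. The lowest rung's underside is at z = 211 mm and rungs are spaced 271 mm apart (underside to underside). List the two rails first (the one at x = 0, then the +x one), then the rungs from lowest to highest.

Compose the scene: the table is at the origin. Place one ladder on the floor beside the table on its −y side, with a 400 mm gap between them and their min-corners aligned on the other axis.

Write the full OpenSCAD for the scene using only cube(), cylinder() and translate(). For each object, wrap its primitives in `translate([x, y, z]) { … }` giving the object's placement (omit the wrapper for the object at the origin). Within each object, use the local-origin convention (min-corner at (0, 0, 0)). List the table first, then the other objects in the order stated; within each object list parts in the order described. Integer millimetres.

translate([0, 0, 680]) cube([612, 618, 25]);
translate([37, 37, 0]) cube([54, 54, 680]);
translate([521, 37, 0]) cube([54, 54, 680]);
translate([37, 527, 0]) cube([54, 54, 680]);
translate([521, 527, 0]) cube([54, 54, 680]);
translate([0, -432, 0]) {
  cube([54, 32, 1534]);
  translate([324, 0, 0]) cube([54, 32, 1534]);
  translate([54, 0, 211]) cube([270, 32, 23]);
  translate([54, 0, 482]) cube([270, 32, 23]);
  translate([54, 0, 753]) cube([270, 32, 23]);
  translate([54, 0, 1024]) cube([270, 32, 23]);
  translate([54, 0, 1295]) cube([270, 32, 23]);
}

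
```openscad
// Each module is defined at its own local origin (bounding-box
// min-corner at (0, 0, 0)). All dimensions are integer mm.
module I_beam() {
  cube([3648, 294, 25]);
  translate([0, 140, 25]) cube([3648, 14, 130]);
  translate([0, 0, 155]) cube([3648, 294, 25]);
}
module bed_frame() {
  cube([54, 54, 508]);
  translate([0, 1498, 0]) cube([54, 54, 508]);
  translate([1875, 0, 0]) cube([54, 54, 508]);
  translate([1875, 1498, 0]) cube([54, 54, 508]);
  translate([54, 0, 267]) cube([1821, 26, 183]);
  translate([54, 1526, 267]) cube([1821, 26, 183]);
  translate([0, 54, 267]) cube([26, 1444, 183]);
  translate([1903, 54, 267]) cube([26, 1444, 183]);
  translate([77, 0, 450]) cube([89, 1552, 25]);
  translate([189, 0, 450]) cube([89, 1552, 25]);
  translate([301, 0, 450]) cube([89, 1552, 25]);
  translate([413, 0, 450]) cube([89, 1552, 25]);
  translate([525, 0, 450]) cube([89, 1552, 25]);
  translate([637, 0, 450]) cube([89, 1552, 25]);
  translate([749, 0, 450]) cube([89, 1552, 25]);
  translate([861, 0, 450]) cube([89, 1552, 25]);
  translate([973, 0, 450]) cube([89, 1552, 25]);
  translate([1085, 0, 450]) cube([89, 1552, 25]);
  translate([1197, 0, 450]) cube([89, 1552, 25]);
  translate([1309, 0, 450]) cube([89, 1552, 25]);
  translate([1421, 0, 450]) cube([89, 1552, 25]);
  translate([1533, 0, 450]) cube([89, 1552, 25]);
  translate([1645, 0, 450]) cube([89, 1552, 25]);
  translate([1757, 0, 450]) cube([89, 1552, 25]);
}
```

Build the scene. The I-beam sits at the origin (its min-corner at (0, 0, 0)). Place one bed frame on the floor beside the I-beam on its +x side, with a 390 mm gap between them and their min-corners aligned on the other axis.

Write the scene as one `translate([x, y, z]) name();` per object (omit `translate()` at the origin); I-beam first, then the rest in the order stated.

I_beam();
translate([4038, 0, 0]) bed_frame();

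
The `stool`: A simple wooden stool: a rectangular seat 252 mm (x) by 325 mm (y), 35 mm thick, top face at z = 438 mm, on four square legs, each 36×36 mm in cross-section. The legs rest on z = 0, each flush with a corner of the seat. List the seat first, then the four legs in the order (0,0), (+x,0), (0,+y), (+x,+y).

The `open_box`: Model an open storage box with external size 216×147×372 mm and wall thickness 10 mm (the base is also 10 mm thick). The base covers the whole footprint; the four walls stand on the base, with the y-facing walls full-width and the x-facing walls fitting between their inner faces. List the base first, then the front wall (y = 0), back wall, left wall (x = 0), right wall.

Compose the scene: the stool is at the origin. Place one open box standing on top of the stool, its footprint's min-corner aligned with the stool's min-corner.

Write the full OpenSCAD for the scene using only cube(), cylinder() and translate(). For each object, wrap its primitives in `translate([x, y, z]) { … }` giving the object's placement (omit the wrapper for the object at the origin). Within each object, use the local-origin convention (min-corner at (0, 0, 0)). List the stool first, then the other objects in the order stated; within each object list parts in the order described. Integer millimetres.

translate([0, 0, 403]) cube([252, 325, 35]);
cube([36, 36, 403]);
translate([216, 0, 0]) cube([36, 36, 403]);
translate([0, 289, 0]) cube([36, 36, 403]);
translate([216, 289, 0]) cube([36, 36, 403]);
translate([0, 0, 438]) {
  cube([216, 147, 10]);
  translate([0, 0, 10]) cube([216, 10, 362]);
  translate([0, 137, 10]) cube([216, 10, 362]);
  translate([0, 10, 10]) cube([10, 127, 362]);
  translate([206, 10, 10]) cube([10, 127, 362]);
}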